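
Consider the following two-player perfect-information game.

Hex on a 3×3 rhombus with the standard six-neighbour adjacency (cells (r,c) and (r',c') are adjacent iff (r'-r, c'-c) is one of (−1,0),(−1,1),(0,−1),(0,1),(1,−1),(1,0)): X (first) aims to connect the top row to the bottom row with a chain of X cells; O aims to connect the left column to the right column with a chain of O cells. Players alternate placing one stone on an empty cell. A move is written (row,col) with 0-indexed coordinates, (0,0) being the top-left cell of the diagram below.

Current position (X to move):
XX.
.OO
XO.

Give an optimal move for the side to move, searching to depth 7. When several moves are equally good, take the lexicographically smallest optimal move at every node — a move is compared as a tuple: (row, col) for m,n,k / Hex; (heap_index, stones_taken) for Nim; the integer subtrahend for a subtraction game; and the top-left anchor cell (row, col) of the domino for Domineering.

[XX./.OO/XO.] X move#1: (0,2):-1/XXX/.OO/XO., (1,0):+1/XX./XOO/XO.*, (2,2):-1/XX./.OO/XOX
[XX./XOO/XO.] end (terminal -1, O#2); searched XX./.OO/XO. to 7

X's best at [XX./.OO/XO.]: (1,0)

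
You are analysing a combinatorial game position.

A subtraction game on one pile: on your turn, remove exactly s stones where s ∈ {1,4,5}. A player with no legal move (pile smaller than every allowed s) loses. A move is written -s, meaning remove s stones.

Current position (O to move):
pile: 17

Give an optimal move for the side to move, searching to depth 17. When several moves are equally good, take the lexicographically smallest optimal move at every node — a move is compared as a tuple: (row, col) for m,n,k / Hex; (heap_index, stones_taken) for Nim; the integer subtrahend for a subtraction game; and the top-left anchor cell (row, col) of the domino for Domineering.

[17] O move#1: -1:+1/16*, -4:-1/13, -5:-1/12
[16] X move#2: -1:-1/15*, -4:-1/12, -5:-1/11
[15] O move#3: -1:-1/14, -4:-1/11, -5:+1/10*
[10] X move#4: -1:-1/9*, -4:-1/6, -5:-1/5
[9] O move#5: -1:+1/8*, -4:-1/5, -5:-1/4
[8] X move#6: -1:-1/7*, -4:-1/4, -5:-1/3
[7] O move#7: -1:-1/6, -4:-1/3, -5:+1/2*
[2] X move#8: -1:-1/1*
[1] O move#9: -1:+1/0*
[0] end (terminal -1, X#10); searched 17 to 17

O's best at [17]: -1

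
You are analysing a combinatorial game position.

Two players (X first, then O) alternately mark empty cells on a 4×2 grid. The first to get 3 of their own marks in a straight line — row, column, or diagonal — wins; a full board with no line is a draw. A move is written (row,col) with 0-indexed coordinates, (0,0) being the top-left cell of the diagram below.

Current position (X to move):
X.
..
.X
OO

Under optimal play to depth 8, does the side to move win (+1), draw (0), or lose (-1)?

ply 1, X at X./../.X/OO | (0,1)=+0→XX/../.X/OO*; (1,0)=+0→X./X./.X/OO; (1,1)=+0→X./.X/.X/OO; (2,0)=+0→X./../XX/OO
ply 2, O at XX/../.X/OO | (1,0)=-1→XX/O./.X/OO; (1,1)=+0→XX/.O/.X/OO*; (2,0)=-1→XX/../OX/OO
ply 3, X at XX/.O/.X/OO | (1,0)=+0→XX/XO/.X/OO*; (2,0)=+0→XX/.O/XX/OO
ply 4, O at XX/XO/.X/OO | (2,0)=+0→XX/XO/OX/OO*
ply 5: XX/XO/OX/OO is terminal +0 (X); from X./../.X/OO depth 8

value(X./../.X/OO, X) = 0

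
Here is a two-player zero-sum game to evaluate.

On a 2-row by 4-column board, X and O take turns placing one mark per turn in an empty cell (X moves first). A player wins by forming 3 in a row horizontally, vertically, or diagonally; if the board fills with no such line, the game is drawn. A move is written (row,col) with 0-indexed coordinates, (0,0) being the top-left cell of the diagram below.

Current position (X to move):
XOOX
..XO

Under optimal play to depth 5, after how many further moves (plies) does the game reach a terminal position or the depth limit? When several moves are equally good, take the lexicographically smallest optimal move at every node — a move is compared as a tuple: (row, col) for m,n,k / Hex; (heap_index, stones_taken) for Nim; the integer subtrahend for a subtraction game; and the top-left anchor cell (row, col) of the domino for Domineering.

[XOOX/..XO] X move#1: (1,0):+0/XOOX/X.XO*, (1,1):+0/XOOX/.XXO
[XOOX/X.XO] O move#2: (1,1):+0/XOOX/XOXO*
[XOOX/XOXO] end (terminal +0, X#3); searched XOOX/..XO to 5

PV length from [XOOX/..XO]: 2 plies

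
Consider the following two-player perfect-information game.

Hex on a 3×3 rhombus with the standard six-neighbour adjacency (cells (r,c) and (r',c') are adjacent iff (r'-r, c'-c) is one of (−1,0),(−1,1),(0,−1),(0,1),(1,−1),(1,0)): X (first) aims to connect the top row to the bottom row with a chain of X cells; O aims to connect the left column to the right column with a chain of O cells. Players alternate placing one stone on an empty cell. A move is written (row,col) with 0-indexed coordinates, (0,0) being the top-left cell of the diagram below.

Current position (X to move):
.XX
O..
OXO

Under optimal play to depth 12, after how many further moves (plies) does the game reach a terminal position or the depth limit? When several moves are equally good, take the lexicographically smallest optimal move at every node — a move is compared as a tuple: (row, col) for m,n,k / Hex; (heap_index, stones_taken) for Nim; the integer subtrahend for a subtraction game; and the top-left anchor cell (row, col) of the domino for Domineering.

[.XX/O../OXO] X move#1: (0,0):+1/XXX/O../OXO*, (1,1):+1/.XX/OX./OXO, (1,2):+1/.XX/O.X/OXO
[XXX/O../OXO] O move#2: (1,1):-1/XXX/OO./OXO*, (1,2):-1/XXX/O.O/OXO
[XXX/OO./OXO] X move#3: (1,2):+1/XXX/OOX/OXO*
[XXX/OOX/OXO] end (terminal -1, O#4); searched .XX/O../OXO to 12

PV length from [.XX/O../OXO]: 3 plies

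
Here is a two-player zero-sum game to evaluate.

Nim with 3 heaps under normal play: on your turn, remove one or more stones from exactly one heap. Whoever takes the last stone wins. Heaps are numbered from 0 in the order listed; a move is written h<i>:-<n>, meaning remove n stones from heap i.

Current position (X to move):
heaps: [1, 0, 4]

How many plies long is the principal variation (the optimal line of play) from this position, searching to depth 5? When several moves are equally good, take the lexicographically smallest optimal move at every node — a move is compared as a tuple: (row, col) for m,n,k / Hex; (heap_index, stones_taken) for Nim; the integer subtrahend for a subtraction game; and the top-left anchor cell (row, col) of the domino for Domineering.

ply 1, X at (1,0,4) | h0:-1=-1→(0,0,4); h2:-1=-1→(1,0,3); h2:-2=-1→(1,0,2); h2:-3=+1→(1,0,1)*; h2:-4=-1→(1,0,0)
ply 2, O at (1,0,1) | h0:-1=-1→(0,0,1)*; h2:-1=-1→(1,0,0)
ply 3, X at (0,0,1) | h2:-1=+1→(0,0,0)*
ply 4: (0,0,0) is terminal -1 (O); from (1,0,4) depth 5

PV length from [(1,0,4)]: 3 plies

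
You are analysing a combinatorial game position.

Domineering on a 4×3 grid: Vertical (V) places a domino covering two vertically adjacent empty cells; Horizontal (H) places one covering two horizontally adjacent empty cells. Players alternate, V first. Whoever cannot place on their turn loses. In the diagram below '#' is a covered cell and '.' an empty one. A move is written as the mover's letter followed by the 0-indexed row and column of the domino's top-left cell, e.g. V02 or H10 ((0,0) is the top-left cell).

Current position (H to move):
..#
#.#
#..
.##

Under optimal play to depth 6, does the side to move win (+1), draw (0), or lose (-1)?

ply 1, H at ..#/#.#/#../.## | H00=-1→###/#.#/#../.##*; H21=-1→..#/#.#/###/.##
ply 2, V at ###/#.#/#../.## | V11=+1→###/###/##./.##*
ply 3: ###/###/##./.## is terminal -1 (H); from ..#/#.#/#../.## depth 6

value(..#/#.#/#../.##, H) = -1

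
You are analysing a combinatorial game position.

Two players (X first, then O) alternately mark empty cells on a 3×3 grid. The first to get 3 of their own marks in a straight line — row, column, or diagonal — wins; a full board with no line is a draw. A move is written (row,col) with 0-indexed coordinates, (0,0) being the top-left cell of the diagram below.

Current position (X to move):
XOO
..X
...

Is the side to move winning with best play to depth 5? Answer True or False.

p1 X@[XOO/..X/...]: (1,0)[XOO/X.X/...]+1* (1,1)[XOO/.XX/...]+1 (2,0)[XOO/..X/X..]+1 (2,1)[XOO/..X/.X.]+1 (2,2)[XOO/..X/..X]-1
p2 O@[XOO/X.X/...]: (1,1)[XOO/XOX/...]-1* (2,0)[XOO/X.X/O..]-1 (2,1)[XOO/X.X/.O.]-1 (2,2)[XOO/X.X/..O]-1
p3 X@[XOO/XOX/...]: (2,0)[XOO/XOX/X..]+1* (2,1)[XOO/XOX/.X.]-1 (2,2)[XOO/XOX/..X]-1
p4 O@[XOO/XOX/X..] terminal -1; root [XOO/..X/...] d5

X winning at [XOO/..X/...]: True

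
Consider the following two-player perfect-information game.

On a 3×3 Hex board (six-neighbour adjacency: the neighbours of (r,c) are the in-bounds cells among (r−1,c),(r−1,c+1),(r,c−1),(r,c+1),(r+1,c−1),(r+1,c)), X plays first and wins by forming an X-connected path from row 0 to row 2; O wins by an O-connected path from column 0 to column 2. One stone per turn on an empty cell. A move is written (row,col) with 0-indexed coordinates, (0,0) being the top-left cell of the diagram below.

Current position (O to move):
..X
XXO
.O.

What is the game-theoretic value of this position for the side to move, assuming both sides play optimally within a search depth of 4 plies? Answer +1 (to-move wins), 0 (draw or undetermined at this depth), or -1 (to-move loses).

p1 O@[..X/XXO/.O.]: (0,0)[O.X/XXO/.O.]-1 (0,1)[.OX/XXO/.O.]-1 (2,0)[..X/XXO/OO.]+1* (2,2)[..X/XXO/.OO]-1
p2 X@[..X/XXO/OO.] terminal -1; root [..X/XXO/.O.] d4

value(..X/XXO/.O., O) = +1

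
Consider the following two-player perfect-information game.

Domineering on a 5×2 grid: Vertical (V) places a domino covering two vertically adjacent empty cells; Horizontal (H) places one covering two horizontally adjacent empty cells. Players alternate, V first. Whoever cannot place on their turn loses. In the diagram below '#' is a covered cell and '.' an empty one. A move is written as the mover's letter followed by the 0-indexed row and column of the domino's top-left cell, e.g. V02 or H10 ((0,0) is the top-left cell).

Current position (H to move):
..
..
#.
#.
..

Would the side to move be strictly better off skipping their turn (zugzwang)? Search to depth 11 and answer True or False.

zugzwang(../../#./#./.., H) = False

p1 H@[../../#./#./..]: H00[##/../#./#./..]+1* H10[../##/#./#./..]+1 H40[../../#./#./##]-1
p2 V@[##/../#./#./..]: V11[##/.#/##/#./..]-1* V21[##/../##/##/..]-1 V31[##/../#./##/.#]-1
p3 H@[##/.#/##/#./..]: H40[##/.#/##/#./##]+1*
p4 V@[##/.#/##/#./##] terminal -1; root [../../#./#./..] d11
suppose H passes — search the same position with V to move:
pass> p1 V@[../../#./#./..]: V00[#./#./#./#./..]+1* V01[.#/.#/#./#./..]+1 V11[../.#/##/#./..]+1 V21[../../##/##/..]-1 V31[../../#./##/.#]-1
pass> p2 H@[#./#./#./#./..]: H40[#./#./#./#./##]-1*
pass> p3 V@[#./#./#./#./##]: V01[##/##/#./#./##]+1* V11[#./##/##/#./##]+1 V21[#./#./##/##/##]+1
pass> p4 H@[##/##/#./#./##] terminal -1; root [../../#./#./..] d11
for H: play +1, pass -1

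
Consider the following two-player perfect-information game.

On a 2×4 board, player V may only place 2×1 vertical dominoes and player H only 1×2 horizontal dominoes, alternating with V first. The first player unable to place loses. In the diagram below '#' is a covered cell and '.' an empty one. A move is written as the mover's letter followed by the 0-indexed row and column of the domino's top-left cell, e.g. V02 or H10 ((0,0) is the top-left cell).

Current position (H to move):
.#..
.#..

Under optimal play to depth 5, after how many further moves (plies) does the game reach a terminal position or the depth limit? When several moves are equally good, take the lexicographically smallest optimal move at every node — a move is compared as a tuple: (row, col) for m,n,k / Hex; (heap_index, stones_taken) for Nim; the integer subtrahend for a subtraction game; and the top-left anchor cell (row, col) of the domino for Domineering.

PV length from [.#../.#..]: 3 plies

p1 H@[.#../.#..]: H02[.###/.#..]+1* H12[.#../.###]+1
p2 V@[.###/.#..]: V00[####/##..]-1*
p3 H@[####/##..]: H12[####/####]+1*
p4 V@[####/####] terminal -1; root [.#../.#..] d5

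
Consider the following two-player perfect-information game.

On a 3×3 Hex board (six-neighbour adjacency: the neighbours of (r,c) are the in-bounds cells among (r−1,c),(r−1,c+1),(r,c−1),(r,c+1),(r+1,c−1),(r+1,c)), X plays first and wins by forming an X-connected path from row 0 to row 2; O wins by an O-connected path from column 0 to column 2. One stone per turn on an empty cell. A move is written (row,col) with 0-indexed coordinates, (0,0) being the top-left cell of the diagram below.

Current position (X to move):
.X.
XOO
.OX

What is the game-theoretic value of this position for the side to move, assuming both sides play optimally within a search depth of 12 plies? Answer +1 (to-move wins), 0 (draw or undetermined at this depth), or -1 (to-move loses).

p1 X@[.X./XOO/.OX]: (0,0)[XX./XOO/.OX]-1 (0,2)[.XX/XOO/.OX]-1 (2,0)[.X./XOO/XOX]+1*
p2 O@[.X./XOO/XOX] terminal -1; root [.X./XOO/.OX] d12

value(.X./XOO/.OX, X) = +1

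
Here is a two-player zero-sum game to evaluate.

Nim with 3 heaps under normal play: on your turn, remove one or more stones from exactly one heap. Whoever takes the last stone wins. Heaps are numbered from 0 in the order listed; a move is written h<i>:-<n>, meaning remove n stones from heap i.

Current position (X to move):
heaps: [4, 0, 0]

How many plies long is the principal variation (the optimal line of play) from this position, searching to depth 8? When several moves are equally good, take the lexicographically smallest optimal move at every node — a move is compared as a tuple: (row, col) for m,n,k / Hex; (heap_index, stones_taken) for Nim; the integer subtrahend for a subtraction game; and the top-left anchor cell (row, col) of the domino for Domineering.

ply 1, X at (4,0,0) | h0:-1=-1→(3,0,0); h0:-2=-1→(2,0,0); h0:-3=-1→(1,0,0); h0:-4=+1→(0,0,0)*
ply 2: (0,0,0) is terminal -1 (O); from (4,0,0) depth 8

PV length from [(4,0,0)]: 1 ply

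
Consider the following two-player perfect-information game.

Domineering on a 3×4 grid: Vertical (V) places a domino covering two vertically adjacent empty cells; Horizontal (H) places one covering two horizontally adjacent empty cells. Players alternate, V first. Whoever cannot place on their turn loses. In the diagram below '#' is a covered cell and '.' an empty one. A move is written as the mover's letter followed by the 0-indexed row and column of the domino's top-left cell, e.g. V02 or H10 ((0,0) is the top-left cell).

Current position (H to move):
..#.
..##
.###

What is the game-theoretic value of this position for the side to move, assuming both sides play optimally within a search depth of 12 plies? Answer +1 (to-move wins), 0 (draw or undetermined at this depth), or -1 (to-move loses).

p1 H@[..#./..##/.###]: H00[###./..##/.###]-1 H10[..#./####/.###]+1*
p2 V@[..#./####/.###] terminal -1; root [..#./..##/.###] d12

value(..#./..##/.###, H) = +1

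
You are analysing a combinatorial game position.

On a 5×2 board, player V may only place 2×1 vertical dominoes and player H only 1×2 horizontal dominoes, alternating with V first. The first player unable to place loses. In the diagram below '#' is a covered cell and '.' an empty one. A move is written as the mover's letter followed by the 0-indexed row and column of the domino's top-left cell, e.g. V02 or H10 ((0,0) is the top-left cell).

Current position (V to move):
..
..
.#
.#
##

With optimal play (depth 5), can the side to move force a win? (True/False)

V winning at [../../.#/.#/##]: True

[../../.#/.#/##] V move#1: V00:+1/#./#./.#/.#/##*, V01:+1/.#/.#/.#/.#/##, V10:-1/../#./##/.#/##, V20:-1/../../##/##/##
[#./#./.#/.#/##] end (terminal -1, H#2); searched ../../.#/.#/## to 5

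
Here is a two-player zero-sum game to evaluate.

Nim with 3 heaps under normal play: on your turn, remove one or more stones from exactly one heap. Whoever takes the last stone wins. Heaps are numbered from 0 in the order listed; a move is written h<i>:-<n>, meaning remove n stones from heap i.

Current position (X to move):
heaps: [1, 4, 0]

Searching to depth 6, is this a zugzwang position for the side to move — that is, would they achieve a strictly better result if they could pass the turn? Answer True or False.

p1 X@[(1,4,0)]: h0:-1[(0,4,0)]-1 h1:-1[(1,3,0)]-1 h1:-2[(1,2,0)]-1 h1:-3[(1,1,0)]+1* h1:-4[(1,0,0)]-1
p2 O@[(1,1,0)]: h0:-1[(0,1,0)]-1* h1:-1[(1,0,0)]-1
p3 X@[(0,1,0)]: h1:-1[(0,0,0)]+1*
p4 O@[(0,0,0)] terminal -1; root [(1,4,0)] d6
suppose X passes — search the same position with O to move:
pass> p1 O@[(1,4,0)]: h0:-1[(0,4,0)]-1 h1:-1[(1,3,0)]-1 h1:-2[(1,2,0)]-1 h1:-3[(1,1,0)]+1* h1:-4[(1,0,0)]-1
pass> p2 X@[(1,1,0)]: h0:-1[(0,1,0)]-1* h1:-1[(1,0,0)]-1
pass> p3 O@[(0,1,0)]: h1:-1[(0,0,0)]+1*
pass> p4 X@[(0,0,0)] terminal -1; root [(1,4,0)] d6
for X: play +1, pass -1

zugzwang((1,4,0), X) = False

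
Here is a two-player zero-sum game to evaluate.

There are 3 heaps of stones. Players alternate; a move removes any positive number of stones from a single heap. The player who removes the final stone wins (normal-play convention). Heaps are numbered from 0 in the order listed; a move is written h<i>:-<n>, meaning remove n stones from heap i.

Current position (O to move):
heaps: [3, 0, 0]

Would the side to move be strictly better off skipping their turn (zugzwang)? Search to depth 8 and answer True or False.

[(3,0,0)] O move#1: h0:-1:-1/(2,0,0), h0:-2:-1/(1,0,0), h0:-3:+1/(0,0,0)*
[(0,0,0)] end (terminal -1, X#2); searched (3,0,0) to 8
suppose O passes — search the same position with X to move:
pass> [(3,0,0)] X move#1: h0:-1:-1/(2,0,0), h0:-2:-1/(1,0,0), h0:-3:+1/(0,0,0)*
pass> [(0,0,0)] end (terminal -1, O#2); searched (3,0,0) to 8
for O: play +1, pass -1

zugzwang((3,0,0), O) = False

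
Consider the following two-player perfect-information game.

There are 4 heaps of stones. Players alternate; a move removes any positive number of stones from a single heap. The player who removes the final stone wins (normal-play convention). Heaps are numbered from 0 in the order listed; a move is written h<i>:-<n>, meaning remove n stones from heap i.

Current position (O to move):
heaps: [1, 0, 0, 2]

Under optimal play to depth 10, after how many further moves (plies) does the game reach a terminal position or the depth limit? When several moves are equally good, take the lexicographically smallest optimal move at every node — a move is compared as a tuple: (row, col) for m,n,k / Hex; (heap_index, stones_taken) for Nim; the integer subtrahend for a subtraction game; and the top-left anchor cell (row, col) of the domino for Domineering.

PV length from [(1,0,0,2)]: 3 plies

ply 1, O at (1,0,0,2) | h0:-1=-1→(0,0,0,2); h3:-1=+1→(1,0,0,1)*; h3:-2=-1→(1,0,0,0)
ply 2, X at (1,0,0,1) | h0:-1=-1→(0,0,0,1)*; h3:-1=-1→(1,0,0,0)
ply 3, O at (0,0,0,1) | h3:-1=+1→(0,0,0,0)*
ply 4: (0,0,0,0) is terminal -1 (X); from (1,0,0,2) depth 10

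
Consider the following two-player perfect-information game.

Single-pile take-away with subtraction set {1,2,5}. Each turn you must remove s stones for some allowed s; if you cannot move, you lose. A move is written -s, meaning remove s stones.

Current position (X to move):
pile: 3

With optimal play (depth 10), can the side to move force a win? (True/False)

[3] X move#1: -1:-1/2*, -2:-1/1
[2] O move#2: -1:-1/1, -2:+1/0*
[0] end (terminal -1, X#3); searched 3 to 10

X winning at [3]: False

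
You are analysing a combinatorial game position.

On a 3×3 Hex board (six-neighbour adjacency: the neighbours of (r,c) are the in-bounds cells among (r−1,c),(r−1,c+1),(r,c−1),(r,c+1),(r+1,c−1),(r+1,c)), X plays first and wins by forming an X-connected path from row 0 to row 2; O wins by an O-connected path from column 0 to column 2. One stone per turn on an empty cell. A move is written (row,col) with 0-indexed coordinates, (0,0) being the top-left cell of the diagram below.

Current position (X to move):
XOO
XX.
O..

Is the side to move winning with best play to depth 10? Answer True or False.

p1 X@[XOO/XX./O..]: (1,2)[XOO/XXX/O..]+1* (2,1)[XOO/XX./OX.]+1 (2,2)[XOO/XX./O.X]+1
p2 O@[XOO/XXX/O..]: (2,1)[XOO/XXX/OO.]-1* (2,2)[XOO/XXX/O.O]-1
p3 X@[XOO/XXX/OO.]: (2,2)[XOO/XXX/OOX]+1*
p4 O@[XOO/XXX/OOX] terminal -1; root [XOO/XX./O..] d10

X winning at [XOO/XX./O..]: True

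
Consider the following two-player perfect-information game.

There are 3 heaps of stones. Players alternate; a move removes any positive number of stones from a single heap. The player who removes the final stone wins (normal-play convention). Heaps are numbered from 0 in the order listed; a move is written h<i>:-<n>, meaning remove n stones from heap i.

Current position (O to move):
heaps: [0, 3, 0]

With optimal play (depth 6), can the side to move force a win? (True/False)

p1 O@[(0,3,0)]: h1:-1[(0,2,0)]-1 h1:-2[(0,1,0)]-1 h1:-3[(0,0,0)]+1*
p2 X@[(0,0,0)] terminal -1; root [(0,3,0)] d6

O winning at [(0,3,0)]: True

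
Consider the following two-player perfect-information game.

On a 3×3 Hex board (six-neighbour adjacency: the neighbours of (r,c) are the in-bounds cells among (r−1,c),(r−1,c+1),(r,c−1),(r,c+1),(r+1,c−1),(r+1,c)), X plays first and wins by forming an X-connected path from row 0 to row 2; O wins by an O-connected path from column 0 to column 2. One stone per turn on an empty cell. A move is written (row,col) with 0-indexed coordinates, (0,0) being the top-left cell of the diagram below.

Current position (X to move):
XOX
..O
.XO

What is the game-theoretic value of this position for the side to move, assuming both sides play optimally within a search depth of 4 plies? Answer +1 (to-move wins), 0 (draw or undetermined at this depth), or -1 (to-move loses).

value(XOX/..O/.XO, X) = +1

ply 1, X at XOX/..O/.XO | (1,0)=+1→XOX/X.O/.XO*; (1,1)=+1→XOX/.XO/.XO; (2,0)=+1→XOX/..O/XXO
ply 2, O at XOX/X.O/.XO | (1,1)=-1→XOX/XOO/.XO*; (2,0)=-1→XOX/X.O/OXO
ply 3, X at XOX/XOO/.XO | (2,0)=+1→XOX/XOO/XXO*
ply 4: XOX/XOO/XXO is terminal -1 (O); from XOX/..O/.XO depth 4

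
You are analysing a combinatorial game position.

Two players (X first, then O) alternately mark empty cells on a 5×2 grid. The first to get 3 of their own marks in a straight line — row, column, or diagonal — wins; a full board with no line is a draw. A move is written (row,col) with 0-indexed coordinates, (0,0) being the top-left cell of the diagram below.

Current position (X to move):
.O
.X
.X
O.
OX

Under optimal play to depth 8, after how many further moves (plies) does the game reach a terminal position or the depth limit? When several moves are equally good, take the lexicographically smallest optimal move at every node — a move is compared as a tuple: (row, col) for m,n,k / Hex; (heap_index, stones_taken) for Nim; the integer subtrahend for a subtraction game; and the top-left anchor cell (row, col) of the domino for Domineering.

PV length from [.O/.X/.X/O./OX]: 1 ply

[.O/.X/.X/O./OX] X move#1: (0,0):-1/XO/.X/.X/O./OX, (1,0):-1/.O/XX/.X/O./OX, (2,0):+0/.O/.X/XX/O./OX, (3,1):+1/.O/.X/.X/OX/OX*
[.O/.X/.X/OX/OX] end (terminal -1, O#2); searched .O/.X/.X/O./OX to 8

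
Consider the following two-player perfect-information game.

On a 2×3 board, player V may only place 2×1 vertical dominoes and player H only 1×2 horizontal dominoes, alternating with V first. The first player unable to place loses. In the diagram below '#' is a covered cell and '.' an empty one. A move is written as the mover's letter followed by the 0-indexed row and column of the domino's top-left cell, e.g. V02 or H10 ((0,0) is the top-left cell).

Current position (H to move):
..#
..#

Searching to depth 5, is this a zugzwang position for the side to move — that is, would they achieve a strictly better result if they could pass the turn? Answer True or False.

zugzwang(..#/..#, H) = False

p1 H@[..#/..#]: H00[###/..#]+1* H10[..#/###]+1
p2 V@[###/..#] terminal -1; root [..#/..#] d5
if H skipped the turn, V would face:
~ p1 V@[..#/..#]: V00[#.#/#.#]+1* V01[.##/.##]+1
~ p2 H@[#.#/#.#] terminal -1; root [..#/..#] d5
compare (H): move=+1 vs pass=-1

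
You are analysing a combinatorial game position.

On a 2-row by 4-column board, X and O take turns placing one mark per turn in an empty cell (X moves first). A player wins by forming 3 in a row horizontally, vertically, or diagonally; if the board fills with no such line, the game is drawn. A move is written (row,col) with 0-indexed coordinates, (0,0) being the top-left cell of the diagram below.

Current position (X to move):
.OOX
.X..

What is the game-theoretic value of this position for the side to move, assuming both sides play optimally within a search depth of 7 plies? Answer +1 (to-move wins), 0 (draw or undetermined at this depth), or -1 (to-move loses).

p1 X@[.OOX/.X..]: (0,0)[XOOX/.X..]+0* (1,0)[.OOX/XX..]-1 (1,2)[.OOX/.XX.]-1 (1,3)[.OOX/.X.X]-1
p2 O@[XOOX/.X..]: (1,0)[XOOX/OX..]+0* (1,2)[XOOX/.XO.]+0 (1,3)[XOOX/.X.O]+0
p3 X@[XOOX/OX..]: (1,2)[XOOX/OXX.]+0* (1,3)[XOOX/OX.X]+0
p4 O@[XOOX/OXX.]: (1,3)[XOOX/OXXO]+0*
p5 X@[XOOX/OXXO] terminal +0; root [.OOX/.X..] d7

value(.OOX/.X.., X) = 0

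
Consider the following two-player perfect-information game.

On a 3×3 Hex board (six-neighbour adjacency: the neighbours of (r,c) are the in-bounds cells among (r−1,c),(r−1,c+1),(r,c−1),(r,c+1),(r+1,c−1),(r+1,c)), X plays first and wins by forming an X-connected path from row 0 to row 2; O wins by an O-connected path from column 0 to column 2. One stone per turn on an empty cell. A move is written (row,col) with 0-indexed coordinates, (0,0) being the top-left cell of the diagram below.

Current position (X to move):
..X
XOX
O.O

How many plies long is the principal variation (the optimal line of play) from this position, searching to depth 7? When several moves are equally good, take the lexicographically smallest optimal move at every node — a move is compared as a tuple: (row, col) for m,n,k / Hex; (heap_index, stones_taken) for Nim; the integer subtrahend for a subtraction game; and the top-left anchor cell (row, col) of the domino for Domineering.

PV length from [..X/XOX/O.O]: 1 ply

p1 X@[..X/XOX/O.O]: (0,0)[X.X/XOX/O.O]-1 (0,1)[.XX/XOX/O.O]-1 (2,1)[..X/XOX/OXO]+1*
p2 O@[..X/XOX/OXO] terminal -1; root [..X/XOX/O.O] d7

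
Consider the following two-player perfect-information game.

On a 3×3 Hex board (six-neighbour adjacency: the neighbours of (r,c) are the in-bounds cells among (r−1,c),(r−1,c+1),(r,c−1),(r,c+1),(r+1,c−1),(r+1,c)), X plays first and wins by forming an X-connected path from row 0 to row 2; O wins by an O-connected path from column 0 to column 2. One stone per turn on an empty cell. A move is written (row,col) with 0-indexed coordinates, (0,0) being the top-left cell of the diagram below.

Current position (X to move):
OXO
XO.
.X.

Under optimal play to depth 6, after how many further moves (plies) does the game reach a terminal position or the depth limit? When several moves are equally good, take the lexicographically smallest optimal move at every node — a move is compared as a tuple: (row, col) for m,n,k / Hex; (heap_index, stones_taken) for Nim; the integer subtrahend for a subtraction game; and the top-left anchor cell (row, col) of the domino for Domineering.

ply 1, X at OXO/XO./.X. | (1,2)=-1→OXO/XOX/.X.; (2,0)=+1→OXO/XO./XX.*; (2,2)=-1→OXO/XO./.XX
ply 2: OXO/XO./XX. is terminal -1 (O); from OXO/XO./.X. depth 6

PV length from [OXO/XO./.X.]: 1 ply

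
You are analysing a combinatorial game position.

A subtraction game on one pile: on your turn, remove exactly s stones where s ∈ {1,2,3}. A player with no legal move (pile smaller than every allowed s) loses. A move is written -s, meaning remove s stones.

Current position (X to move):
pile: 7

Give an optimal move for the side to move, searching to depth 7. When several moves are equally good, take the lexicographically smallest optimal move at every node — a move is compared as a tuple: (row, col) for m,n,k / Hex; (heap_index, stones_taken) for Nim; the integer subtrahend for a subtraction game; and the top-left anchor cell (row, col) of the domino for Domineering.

[7] X move#1: -1:-1/6, -2:-1/5, -3:+1/4*
[4] O move#2: -1:-1/3*, -2:-1/2, -3:-1/1
[3] X move#3: -1:-1/2, -2:-1/1, -3:+1/0*
[0] end (terminal -1, O#4); searched 7 to 7

X's best at [7]: -3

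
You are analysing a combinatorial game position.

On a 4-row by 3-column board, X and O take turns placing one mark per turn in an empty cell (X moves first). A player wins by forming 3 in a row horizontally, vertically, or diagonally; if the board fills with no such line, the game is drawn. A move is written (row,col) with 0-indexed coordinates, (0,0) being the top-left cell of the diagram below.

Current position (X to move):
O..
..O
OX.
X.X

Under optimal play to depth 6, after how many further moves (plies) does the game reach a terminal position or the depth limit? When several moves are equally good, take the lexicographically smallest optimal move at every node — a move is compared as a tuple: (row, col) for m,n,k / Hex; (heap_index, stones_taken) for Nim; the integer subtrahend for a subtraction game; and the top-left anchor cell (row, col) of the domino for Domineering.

PV length from [O../..O/OX./X.X]: 1 ply

p1 X@[O../..O/OX./X.X]: (0,1)[OX./..O/OX./X.X]-1 (0,2)[O.X/..O/OX./X.X]-1 (1,0)[O../X.O/OX./X.X]+1* (1,1)[O../.XO/OX./X.X]-1 (2,2)[O../..O/OXX/X.X]-1 (3,1)[O../..O/OX./XXX]+1
p2 O@[O../X.O/OX./X.X] terminal -1; root [O../..O/OX./X.X] d6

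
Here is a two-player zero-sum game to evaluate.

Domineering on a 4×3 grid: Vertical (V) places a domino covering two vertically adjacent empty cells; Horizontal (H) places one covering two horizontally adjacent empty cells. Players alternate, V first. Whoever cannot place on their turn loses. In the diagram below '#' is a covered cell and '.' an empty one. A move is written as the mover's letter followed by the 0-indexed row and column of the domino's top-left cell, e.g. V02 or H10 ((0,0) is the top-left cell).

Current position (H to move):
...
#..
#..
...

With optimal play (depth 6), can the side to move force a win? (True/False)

H winning at [.../#../#../...]: False

[.../#../#../...] H move#1: H00:-1/##./#../#../...*, H01:-1/.##/#../#../..., H11:-1/.../###/#../..., H21:-1/.../#../###/..., H30:-1/.../#../#../##., H31:-1/.../#../#../.##
[##./#../#../...] V move#2: V02:-1/###/#.#/#../..., V11:+1/##./##./##./...*, V12:+1/##./#.#/#.#/..., V21:+1/##./#../##./.#., V22:+1/##./#../#.#/..#
[##./##./##./...] H move#3: H30:-1/##./##./##./##.*, H31:-1/##./##./##./.##
[##./##./##./##.] V move#4: V02:+1/###/###/##./##.*, V12:+1/##./###/###/##., V22:+1/##./##./###/###
[###/###/##./##.] end (terminal -1, H#5); searched .../#../#../... to 6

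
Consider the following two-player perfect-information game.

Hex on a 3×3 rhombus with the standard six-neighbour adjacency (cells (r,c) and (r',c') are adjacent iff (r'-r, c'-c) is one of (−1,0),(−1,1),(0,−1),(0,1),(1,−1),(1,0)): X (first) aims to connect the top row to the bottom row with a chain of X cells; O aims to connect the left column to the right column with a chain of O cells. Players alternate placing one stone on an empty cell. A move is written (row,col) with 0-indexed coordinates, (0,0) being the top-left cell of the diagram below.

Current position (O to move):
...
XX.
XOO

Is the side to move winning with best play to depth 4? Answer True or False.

ply 1, O at .../XX./XOO | (0,0)=-1→O../XX./XOO*; (0,1)=-1→.O./XX./XOO; (0,2)=-1→..O/XX./XOO; (1,2)=-1→.../XXO/XOO
ply 2, X at O../XX./XOO | (0,1)=+1→OX./XX./XOO*; (0,2)=+1→O.X/XX./XOO; (1,2)=+1→O../XXX/XOO
ply 3: OX./XX./XOO is terminal -1 (O); from .../XX./XOO depth 4

O winning at [.../XX./XOO]: False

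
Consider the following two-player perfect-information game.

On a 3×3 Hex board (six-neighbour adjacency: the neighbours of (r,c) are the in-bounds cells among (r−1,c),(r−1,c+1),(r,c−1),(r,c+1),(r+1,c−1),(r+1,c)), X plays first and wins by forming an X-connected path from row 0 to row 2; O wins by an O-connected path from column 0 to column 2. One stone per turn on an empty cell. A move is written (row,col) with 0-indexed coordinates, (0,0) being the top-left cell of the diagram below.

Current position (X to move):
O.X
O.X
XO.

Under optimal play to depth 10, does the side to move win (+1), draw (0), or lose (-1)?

ply 1, X at O.X/O.X/XO. | (0,1)=+1→OXX/O.X/XO.*; (1,1)=+1→O.X/OXX/XO.; (2,2)=+1→O.X/O.X/XOX
ply 2, O at OXX/O.X/XO. | (1,1)=-1→OXX/OOX/XO.*; (2,2)=-1→OXX/O.X/XOO
ply 3, X at OXX/OOX/XO. | (2,2)=+1→OXX/OOX/XOX*
ply 4: OXX/OOX/XOX is terminal -1 (O); from O.X/O.X/XO. depth 10

value(O.X/O.X/XO., X) = +1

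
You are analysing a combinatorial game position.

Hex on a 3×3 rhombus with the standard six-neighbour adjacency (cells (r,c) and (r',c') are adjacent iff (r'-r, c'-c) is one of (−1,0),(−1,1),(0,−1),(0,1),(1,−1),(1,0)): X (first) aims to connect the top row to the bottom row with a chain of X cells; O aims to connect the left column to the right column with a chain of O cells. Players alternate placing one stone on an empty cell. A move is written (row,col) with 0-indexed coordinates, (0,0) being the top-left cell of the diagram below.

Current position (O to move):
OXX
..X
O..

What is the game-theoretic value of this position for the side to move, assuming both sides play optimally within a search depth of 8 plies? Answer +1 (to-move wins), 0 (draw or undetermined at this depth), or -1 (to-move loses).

value(OXX/..X/O.., O) = -1

[OXX/..X/O..] O move#1: (1,0):-1/OXX/O.X/O..*, (1,1):-1/OXX/.OX/O.., (2,1):-1/OXX/..X/OO., (2,2):-1/OXX/..X/O.O
[OXX/O.X/O..] X move#2: (1,1):+1/OXX/OXX/O..*, (2,1):+1/OXX/O.X/OX., (2,2):+1/OXX/O.X/O.X
[OXX/OXX/O..] O move#3: (2,1):-1/OXX/OXX/OO.*, (2,2):-1/OXX/OXX/O.O
[OXX/OXX/OO.] X move#4: (2,2):+1/OXX/OXX/OOX*
[OXX/OXX/OOX] end (terminal -1, O#5); searched OXX/..X/O.. to 8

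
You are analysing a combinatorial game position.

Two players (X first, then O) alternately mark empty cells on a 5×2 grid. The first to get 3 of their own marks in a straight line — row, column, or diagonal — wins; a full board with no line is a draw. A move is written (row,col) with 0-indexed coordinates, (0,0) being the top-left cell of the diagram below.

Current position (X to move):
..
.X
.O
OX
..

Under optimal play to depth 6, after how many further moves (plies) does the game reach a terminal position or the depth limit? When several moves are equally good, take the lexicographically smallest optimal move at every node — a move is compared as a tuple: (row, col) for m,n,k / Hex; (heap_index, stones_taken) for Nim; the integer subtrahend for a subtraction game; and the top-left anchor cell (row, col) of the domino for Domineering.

ply 1, X at ../.X/.O/OX/.. | (0,0)=-1→X./.X/.O/OX/..; (0,1)=-1→.X/.X/.O/OX/..; (1,0)=+0→../XX/.O/OX/..*; (2,0)=+0→../.X/XO/OX/..; (4,0)=+0→../.X/.O/OX/X.; (4,1)=-1→../.X/.O/OX/.X
ply 2, O at ../XX/.O/OX/.. | (0,0)=+0→O./XX/.O/OX/..*; (0,1)=+0→.O/XX/.O/OX/..; (2,0)=+0→../XX/OO/OX/..; (4,0)=+0→../XX/.O/OX/O.; (4,1)=+0→../XX/.O/OX/.O
ply 3, X at O./XX/.O/OX/.. | (0,1)=+0→OX/XX/.O/OX/..*; (2,0)=+0→O./XX/XO/OX/..; (4,0)=+0→O./XX/.O/OX/X.; (4,1)=+0→O./XX/.O/OX/.X
ply 4, O at OX/XX/.O/OX/.. | (2,0)=+0→OX/XX/OO/OX/..*; (4,0)=+0→OX/XX/.O/OX/O.; (4,1)=+0→OX/XX/.O/OX/.O
ply 5, X at OX/XX/OO/OX/.. | (4,0)=+0→OX/XX/OO/OX/X.*; (4,1)=-1→OX/XX/OO/OX/.X
ply 6, O at OX/XX/OO/OX/X. | (4,1)=+0→OX/XX/OO/OX/XO*
ply 7: OX/XX/OO/OX/XO is terminal +0 (X); from ../.X/.O/OX/.. depth 6

PV length from [../.X/.O/OX/..]: 6 plies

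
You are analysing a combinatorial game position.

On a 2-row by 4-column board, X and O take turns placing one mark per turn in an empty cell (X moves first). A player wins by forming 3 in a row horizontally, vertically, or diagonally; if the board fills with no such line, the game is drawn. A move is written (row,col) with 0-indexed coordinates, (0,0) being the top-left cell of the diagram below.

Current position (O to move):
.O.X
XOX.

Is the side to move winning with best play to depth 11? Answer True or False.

[.O.X/XOX.] O move#1: (0,0):+0/OO.X/XOX.*, (0,2):+0/.OOX/XOX., (1,3):+0/.O.X/XOXO
[OO.X/XOX.] X move#2: (0,2):+0/OOXX/XOX.*, (1,3):-1/OO.X/XOXX
[OOXX/XOX.] O move#3: (1,3):+0/OOXX/XOXO*
[OOXX/XOXO] end (terminal +0, X#4); searched .O.X/XOX. to 11

O winning at [.O.X/XOX.]: False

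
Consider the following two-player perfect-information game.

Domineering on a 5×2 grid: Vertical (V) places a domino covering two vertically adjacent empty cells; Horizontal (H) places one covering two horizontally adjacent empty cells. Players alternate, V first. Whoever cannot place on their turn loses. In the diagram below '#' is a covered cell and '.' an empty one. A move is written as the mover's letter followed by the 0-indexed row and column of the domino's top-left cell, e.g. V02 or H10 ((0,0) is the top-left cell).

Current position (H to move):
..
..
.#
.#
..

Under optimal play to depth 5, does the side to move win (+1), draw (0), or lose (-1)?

value(../../.#/.#/.., H) = +1

p1 H@[../../.#/.#/..]: H00[##/../.#/.#/..]+1* H10[../##/.#/.#/..]+1 H40[../../.#/.#/##]-1
p2 V@[##/../.#/.#/..]: V10[##/#./##/.#/..]-1* V20[##/../##/##/..]-1 V30[##/../.#/##/#.]-1
p3 H@[##/#./##/.#/..]: H40[##/#./##/.#/##]+1*
p4 V@[##/#./##/.#/##] terminal -1; root [../../.#/.#/..] d5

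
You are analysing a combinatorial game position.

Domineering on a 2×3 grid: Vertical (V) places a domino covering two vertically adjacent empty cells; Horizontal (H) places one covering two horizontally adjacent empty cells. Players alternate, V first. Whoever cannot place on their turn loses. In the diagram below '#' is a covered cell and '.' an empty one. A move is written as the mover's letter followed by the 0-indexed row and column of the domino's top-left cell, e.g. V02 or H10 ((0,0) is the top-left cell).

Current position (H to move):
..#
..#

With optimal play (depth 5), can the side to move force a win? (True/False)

H winning at [..#/..#]: True

ply 1, H at ..#/..# | H00=+1→###/..#*; H10=+1→..#/###
ply 2: ###/..# is terminal -1 (V); from ..#/..# depth 5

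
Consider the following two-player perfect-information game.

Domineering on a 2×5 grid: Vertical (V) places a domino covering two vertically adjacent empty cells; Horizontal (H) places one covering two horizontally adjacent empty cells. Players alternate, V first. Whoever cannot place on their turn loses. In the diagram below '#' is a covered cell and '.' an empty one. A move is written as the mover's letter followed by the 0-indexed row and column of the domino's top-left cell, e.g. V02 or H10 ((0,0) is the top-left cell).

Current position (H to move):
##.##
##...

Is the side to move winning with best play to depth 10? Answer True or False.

H winning at [##.##/##...]: True

ply 1, H at ##.##/##... | H12=+1→##.##/####.*; H13=-1→##.##/##.##
ply 2: ##.##/####. is terminal -1 (V); from ##.##/##... depth 10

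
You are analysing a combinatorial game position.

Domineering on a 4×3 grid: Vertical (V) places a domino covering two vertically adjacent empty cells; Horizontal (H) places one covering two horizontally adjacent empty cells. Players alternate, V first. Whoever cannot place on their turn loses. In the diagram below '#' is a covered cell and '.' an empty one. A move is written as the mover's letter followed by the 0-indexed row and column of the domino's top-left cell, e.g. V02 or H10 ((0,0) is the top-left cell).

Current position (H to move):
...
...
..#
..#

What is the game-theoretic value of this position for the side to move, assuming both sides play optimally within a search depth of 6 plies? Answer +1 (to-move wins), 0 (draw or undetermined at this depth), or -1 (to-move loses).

ply 1, H at .../.../..#/..# | H00=-1→##./.../..#/..#*; H01=-1→.##/.../..#/..#; H10=-1→.../##./..#/..#; H11=-1→.../.##/..#/..#; H20=-1→.../.../###/..#; H30=-1→.../.../..#/###
ply 2, V at ##./.../..#/..# | V02=-1→###/..#/..#/..#; V10=+1→##./#../#.#/..#*; V11=+1→##./.#./.##/..#; V20=+1→##./.../#.#/#.#; V21=+1→##./.../.##/.##
ply 3, H at ##./#../#.#/..# | H11=-1→##./###/#.#/..#*; H30=-1→##./#../#.#/###
ply 4, V at ##./###/#.#/..# | V21=+1→##./###/###/.##*
ply 5: ##./###/###/.## is terminal -1 (H); from .../.../..#/..# depth 6

value(.../.../..#/..#, H) = -1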